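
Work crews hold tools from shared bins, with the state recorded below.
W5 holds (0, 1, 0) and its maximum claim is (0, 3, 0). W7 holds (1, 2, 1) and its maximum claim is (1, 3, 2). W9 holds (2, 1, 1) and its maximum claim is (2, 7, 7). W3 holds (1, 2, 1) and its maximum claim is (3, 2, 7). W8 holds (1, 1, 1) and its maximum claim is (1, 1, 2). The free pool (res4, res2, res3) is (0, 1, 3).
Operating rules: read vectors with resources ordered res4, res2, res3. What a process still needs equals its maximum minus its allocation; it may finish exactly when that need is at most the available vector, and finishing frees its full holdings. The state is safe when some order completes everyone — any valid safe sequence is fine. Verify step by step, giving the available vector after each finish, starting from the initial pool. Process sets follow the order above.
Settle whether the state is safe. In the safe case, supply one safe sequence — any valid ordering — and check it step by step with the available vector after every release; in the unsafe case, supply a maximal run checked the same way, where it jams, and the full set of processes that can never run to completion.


The state is UNSAFE.
Key observation: the pool after W7, W8, W5 is (2, 5, 5); every surviving request exceeds it in res3, so progress ends there.
A maximal execution: W7, W8, W5 — then nothing else fits. Walking it through:
  pool = (0, 1, 3)
  W7 needs (0, 1, 1) <= (0, 1, 3) -> finishes; pool += (1, 2, 1) = (1, 3, 4)
  W8 needs (0, 0, 1) <= (1, 3, 4) -> finishes; pool += (1, 1, 1) = (2, 4, 5)
  W5 needs (0, 2, 0) <= (2, 4, 5) -> finishes; pool += (0, 1, 0) = (2, 5, 5)
  blocked: W9 wants (0, 6, 6), pool (2, 5, 5) — not enough res2 and res3
  blocked: W3 wants (2, 0, 6), pool (2, 5, 5) — not enough res3
Never able to finish: W9 and W3.


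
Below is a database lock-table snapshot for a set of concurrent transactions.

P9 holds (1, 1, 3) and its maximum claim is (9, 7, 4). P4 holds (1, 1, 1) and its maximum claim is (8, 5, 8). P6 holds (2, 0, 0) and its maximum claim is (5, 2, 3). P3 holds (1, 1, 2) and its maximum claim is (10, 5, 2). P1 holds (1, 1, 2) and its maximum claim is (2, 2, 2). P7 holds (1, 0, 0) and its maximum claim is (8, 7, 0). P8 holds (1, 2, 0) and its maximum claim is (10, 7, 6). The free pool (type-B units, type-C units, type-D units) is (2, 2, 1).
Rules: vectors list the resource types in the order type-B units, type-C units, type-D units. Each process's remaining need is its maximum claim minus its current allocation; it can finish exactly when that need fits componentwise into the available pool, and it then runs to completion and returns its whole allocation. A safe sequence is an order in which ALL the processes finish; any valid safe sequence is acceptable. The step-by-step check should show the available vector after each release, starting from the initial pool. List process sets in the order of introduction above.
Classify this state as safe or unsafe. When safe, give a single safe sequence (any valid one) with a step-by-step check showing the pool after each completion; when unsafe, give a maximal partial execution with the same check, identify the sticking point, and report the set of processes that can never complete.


UNSAFE — no complete ordering exists.
Key observation: P1, P6 can finish, but then (5, 3, 3) is all there is, and the blocked group's type-B units demands exceed it.
Going as far as possible: P1, P6; after that, nothing fits. Walking it through:
  pool = (2, 2, 1)
  P1: need (1, 1, 0) fits (2, 2, 1); releases (1, 1, 2), pool now (3, 3, 3)
  P6: need (3, 2, 3) fits (3, 3, 3); releases (2, 0, 0), pool now (5, 3, 3)
  blocked: P9 wants (8, 6, 1), pool (5, 3, 3) — not enough type-B units and type-C units
  blocked: P4 wants (7, 4, 7), pool (5, 3, 3) — not enough type-B units, type-C units and type-D units
  blocked: P3 wants (9, 4, 0), pool (5, 3, 3) — not enough type-B units and type-C units
  blocked: P7 wants (7, 7, 0), pool (5, 3, 3) — not enough type-B units and type-C units
  blocked: P8 wants (9, 5, 6), pool (5, 3, 3) — not enough type-B units, type-C units and type-D units
Never able to finish: P9, P4, P3, P7 and P8.


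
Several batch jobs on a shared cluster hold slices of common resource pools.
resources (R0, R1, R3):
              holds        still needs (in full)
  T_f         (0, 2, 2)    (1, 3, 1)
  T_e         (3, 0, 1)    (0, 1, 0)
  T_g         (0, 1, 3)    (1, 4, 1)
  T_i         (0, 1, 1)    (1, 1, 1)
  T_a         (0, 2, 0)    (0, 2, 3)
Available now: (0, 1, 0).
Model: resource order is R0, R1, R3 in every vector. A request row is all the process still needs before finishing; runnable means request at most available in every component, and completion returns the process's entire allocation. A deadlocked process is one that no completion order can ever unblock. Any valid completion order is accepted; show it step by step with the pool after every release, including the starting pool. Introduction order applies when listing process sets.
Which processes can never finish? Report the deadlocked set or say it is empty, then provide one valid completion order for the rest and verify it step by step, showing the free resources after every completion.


The deadlocked set is T_f, T_g and T_a.
Key observation: after T_e, T_i the pool peaks at (3, 2, 2), and each blocked process is short somewhere: T_f on R1; T_g on R1; T_a on R3.
One completion order for the rest: T_e, T_i. Verifying each step:
  pool = (0, 1, 0)
  T_e needs (0, 1, 0) <= (0, 1, 0) -> finishes; pool += (3, 0, 1) = (3, 1, 1)
  T_i needs (1, 1, 1) <= (3, 1, 1) -> finishes; pool += (0, 1, 1) = (3, 2, 2)
The blocked processes can never fit:
  T_f still needs (1, 3, 1) but only (3, 2, 2) is free — short on R1
  T_g still needs (1, 4, 1) but only (3, 2, 2) is free — short on R1
  T_a still needs (0, 2, 3) but only (3, 2, 2) is free — short on R3


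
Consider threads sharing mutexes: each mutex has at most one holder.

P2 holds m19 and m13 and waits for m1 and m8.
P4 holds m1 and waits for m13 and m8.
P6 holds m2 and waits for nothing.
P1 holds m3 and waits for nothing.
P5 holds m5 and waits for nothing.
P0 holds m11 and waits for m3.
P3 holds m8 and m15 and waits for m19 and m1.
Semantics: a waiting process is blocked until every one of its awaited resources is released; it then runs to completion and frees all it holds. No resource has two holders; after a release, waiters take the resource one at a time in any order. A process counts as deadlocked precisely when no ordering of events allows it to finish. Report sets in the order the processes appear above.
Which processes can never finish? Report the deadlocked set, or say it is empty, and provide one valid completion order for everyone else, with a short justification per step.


Deadlocked: P2, P4 and P3.
Key observation: along P2 -> P4 -> P2, each member waits on what the next one holds — a deadlock; P3 is caught in further circular waits.
One completion order for the rest: P6, P1, P5, P0.
Walking it through:
  P6 waits on nothing -> runs at once and releases m2
  P1 waits on nothing -> runs at once and releases m3
  P5 waits on nothing -> runs at once and releases m5
  P0: everything it awaited (m3) is free; runs, freeing m11


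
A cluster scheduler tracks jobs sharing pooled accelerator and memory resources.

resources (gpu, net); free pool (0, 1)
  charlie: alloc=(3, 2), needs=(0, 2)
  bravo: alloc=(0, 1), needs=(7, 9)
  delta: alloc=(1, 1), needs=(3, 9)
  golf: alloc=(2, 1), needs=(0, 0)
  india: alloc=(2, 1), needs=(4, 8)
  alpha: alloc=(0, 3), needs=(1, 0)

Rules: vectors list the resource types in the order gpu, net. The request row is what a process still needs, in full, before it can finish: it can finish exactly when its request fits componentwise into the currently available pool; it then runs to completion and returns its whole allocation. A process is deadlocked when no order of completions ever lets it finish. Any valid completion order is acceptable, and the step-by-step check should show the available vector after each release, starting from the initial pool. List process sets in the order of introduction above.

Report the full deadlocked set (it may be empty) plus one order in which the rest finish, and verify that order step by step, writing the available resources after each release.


The deadlocked set is bravo, delta and india.
Key observation: no order helps: past golf, alpha, charlie, the free pool tops out at (5, 7), below what each blocked process needs in net.
A valid finishing order for the others: golf, alpha, charlie. Walking it through:
  pool = (0, 1)
  golf needs (0, 0) <= (0, 1) -> finishes; pool += (2, 1) = (2, 2)
  alpha needs (1, 0) <= (2, 2) -> finishes; pool += (0, 3) = (2, 5)
  charlie needs (0, 2) <= (2, 5) -> finishes; pool += (3, 2) = (5, 7)
None of the blocked processes ever fits:
  bravo still needs (7, 9) but only (5, 7) is free — short on gpu and net
  delta still needs (3, 9) but only (5, 7) is free — short on net
  india still needs (4, 8) but only (5, 7) is free — short on net


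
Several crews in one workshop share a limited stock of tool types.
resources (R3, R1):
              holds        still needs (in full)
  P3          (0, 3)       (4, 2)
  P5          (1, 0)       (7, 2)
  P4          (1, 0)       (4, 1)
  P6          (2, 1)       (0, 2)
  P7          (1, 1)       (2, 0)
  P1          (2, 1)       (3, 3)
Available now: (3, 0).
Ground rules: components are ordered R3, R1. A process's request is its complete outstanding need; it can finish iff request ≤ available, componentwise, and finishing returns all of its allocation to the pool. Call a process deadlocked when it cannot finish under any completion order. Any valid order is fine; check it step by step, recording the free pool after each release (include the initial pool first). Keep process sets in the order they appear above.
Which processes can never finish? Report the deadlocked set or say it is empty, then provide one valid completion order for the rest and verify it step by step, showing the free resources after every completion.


The deadlocked set is P3, P5, P6 and P1.
Key observation: R1 is the bottleneck — with P7, P4 done the pool holds (5, 1), short of every remaining need.
One completion order for the rest: P7, P4. Check, step by step:
  pool = (3, 0)
  P7 needs (2, 0) <= (3, 0) -> finishes; pool += (1, 1) = (4, 1)
  P4 needs (4, 1) <= (4, 1) -> finishes; pool += (1, 0) = (5, 1)
None of the blocked processes ever fits:
  P3 cannot run: need (4, 2) vs free (5, 1) (insufficient R1)
  P5 cannot run: need (7, 2) vs free (5, 1) (insufficient R3 and R1)
  P6 cannot run: need (0, 2) vs free (5, 1) (insufficient R1)
  P1 cannot run: need (3, 3) vs free (5, 1) (insufficient R1)


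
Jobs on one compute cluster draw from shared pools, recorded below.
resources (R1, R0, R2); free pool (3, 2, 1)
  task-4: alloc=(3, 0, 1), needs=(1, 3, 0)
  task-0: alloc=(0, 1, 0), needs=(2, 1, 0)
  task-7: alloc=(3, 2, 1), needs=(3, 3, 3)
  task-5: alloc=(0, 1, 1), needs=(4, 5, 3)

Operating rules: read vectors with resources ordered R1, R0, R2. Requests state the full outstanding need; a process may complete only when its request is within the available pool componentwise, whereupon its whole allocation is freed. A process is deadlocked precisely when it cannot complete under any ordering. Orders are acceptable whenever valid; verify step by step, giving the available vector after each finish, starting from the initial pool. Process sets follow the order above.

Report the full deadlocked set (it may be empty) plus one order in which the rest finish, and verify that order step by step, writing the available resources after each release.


Deadlocked set: task-7 and task-5.
Key observation: even finishing task-0, task-4 leaves just (6, 3, 2) free — too little R2 for any of the remaining processes.
A valid finishing order for the others: task-0, task-4. Walking it through:
  pool = (3, 2, 1)
  task-0: need (2, 1, 0) fits (3, 2, 1); releases (0, 1, 0), pool now (3, 3, 1)
  task-4: need (1, 3, 0) fits (3, 3, 1); releases (3, 0, 1), pool now (6, 3, 2)
The blocked processes can never fit:
  task-7 cannot run: need (3, 3, 3) vs free (6, 3, 2) (insufficient R2)
  task-5 cannot run: need (4, 5, 3) vs free (6, 3, 2) (insufficient R0 and R2)


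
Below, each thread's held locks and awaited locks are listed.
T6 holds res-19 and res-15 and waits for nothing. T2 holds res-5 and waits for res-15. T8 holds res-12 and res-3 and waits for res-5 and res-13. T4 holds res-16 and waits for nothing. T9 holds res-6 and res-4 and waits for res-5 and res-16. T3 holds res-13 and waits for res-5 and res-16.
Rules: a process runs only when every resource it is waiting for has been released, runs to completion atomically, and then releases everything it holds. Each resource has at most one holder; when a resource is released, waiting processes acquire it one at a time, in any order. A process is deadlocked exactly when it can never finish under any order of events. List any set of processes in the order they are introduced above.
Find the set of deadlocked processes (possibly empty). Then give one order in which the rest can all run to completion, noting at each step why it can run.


No process is deadlocked.
Key observation: no waiting chain loops back on itself — every chain ends at a process that waits on nothing, so everyone eventually runs.
One completion order for the rest: T6, T4, T2, T3, T8, T9.
Verifying each step:
  T6: no waits; runs immediately, freeing res-19 and res-15
  T4: no waits; runs immediately, freeing res-16
  T2: everything it awaited (res-15) is free; runs, freeing res-5
  T3: everything it awaited (res-5 and res-16) is free; runs, freeing res-13
  T8: everything it awaited (res-5 and res-13) is free; runs, freeing res-12 and res-3
  T9: everything it awaited (res-5 and res-16) is free; runs, freeing res-6 and res-4


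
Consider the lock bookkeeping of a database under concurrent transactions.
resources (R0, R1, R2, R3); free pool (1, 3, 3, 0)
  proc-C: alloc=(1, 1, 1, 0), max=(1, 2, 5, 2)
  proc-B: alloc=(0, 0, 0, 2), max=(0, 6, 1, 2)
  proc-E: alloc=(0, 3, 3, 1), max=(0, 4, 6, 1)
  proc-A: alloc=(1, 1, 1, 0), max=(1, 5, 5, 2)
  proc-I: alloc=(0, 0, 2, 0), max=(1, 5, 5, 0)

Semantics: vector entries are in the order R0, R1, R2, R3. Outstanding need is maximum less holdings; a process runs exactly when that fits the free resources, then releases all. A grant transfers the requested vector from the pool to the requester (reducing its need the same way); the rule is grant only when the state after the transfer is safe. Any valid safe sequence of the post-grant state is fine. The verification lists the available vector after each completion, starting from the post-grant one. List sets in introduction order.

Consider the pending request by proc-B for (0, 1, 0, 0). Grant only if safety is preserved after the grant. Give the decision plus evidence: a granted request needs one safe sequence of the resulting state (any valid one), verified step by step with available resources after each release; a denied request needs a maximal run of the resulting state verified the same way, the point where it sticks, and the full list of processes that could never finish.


GRANT — the state after the grant stays safe, e.g. via proc-E, proc-I, proc-B, proc-C, proc-A.
Key observation: the grant leaves (1, 2, 3, 0) free — enough for proc-E, whose release restarts the cascade.
Verifying the post-grant state step by step:
  pool = (1, 2, 3, 0)
  run proc-E (needs (0, 1, 3, 0), free (1, 2, 3, 0)); after release of (0, 3, 3, 1) the pool is (1, 5, 6, 1)
  run proc-I (needs (1, 5, 3, 0), free (1, 5, 6, 1)); after release of (0, 0, 2, 0) the pool is (1, 5, 8, 1)
  run proc-B (needs (0, 5, 1, 0), free (1, 5, 8, 1)); after release of (0, 1, 0, 2) the pool is (1, 6, 8, 3)
  run proc-C (needs (0, 1, 4, 2), free (1, 6, 8, 3)); after release of (1, 1, 1, 0) the pool is (2, 7, 9, 3)
  run proc-A (needs (0, 4, 4, 2), free (2, 7, 9, 3)); after release of (1, 1, 1, 0) the pool is (3, 8, 10, 3)


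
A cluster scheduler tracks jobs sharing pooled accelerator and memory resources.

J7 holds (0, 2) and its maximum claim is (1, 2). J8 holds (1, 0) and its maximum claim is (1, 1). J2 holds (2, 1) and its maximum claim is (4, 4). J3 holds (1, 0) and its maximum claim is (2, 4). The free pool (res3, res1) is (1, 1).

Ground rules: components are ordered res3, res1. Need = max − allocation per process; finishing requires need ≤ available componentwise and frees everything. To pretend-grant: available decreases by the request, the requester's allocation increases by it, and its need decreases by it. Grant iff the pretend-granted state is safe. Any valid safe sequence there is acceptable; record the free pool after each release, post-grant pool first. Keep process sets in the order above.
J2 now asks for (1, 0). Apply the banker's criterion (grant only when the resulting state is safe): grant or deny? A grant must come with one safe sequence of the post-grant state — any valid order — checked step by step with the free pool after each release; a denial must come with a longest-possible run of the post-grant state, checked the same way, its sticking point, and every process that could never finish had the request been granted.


GRANT. The post-grant state is safe; one safe sequence: J8, J7, J2, J3.
Key observation: with (0, 1) left after the transfer, J8 can run at once — the state stays safe.
Step-by-step check of the post-grant state:
  pool = (0, 1)
  J8: need (0, 1) fits (0, 1); releases (1, 0), pool now (1, 1)
  J7: need (1, 0) fits (1, 1); releases (0, 2), pool now (1, 3)
  J2: need (1, 3) fits (1, 3); releases (3, 1), pool now (4, 4)
  J3: need (1, 4) fits (4, 4); releases (1, 0), pool now (5, 4)


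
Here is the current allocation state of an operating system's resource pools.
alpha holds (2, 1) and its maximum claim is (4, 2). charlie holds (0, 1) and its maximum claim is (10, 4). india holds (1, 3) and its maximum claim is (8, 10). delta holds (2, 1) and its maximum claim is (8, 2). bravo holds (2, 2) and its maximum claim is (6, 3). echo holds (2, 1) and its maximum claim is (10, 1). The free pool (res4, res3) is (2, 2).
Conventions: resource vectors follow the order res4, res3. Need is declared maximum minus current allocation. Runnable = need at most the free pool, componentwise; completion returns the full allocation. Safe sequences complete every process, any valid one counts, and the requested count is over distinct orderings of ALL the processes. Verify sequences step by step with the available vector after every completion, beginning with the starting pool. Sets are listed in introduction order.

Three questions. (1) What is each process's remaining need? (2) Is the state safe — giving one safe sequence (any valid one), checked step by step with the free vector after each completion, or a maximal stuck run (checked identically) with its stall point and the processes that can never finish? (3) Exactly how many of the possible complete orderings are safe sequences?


(1) Outstanding need per process (order res4, res3):
  alpha: (2, 1)
  charlie: (10, 3)
  india: (7, 7)
  delta: (6, 1)
  bravo: (4, 1)
  echo: (8, 0)
(2) SAFE — a valid safe sequence is alpha, bravo, delta, echo, india, charlie.
Key observation: the first exact fit in this order is alpha — it needs (2, 1) with (2, 2) free, meeting a requested resource to the last unit.
Step-by-step check:
  pool = (2, 2)
  alpha needs (2, 1) <= (2, 2) -> finishes; pool += (2, 1) = (4, 3)
  bravo needs (4, 1) <= (4, 3) -> finishes; pool += (2, 2) = (6, 5)
  delta needs (6, 1) <= (6, 5) -> finishes; pool += (2, 1) = (8, 6)
  echo needs (8, 0) <= (8, 6) -> finishes; pool += (2, 1) = (10, 7)
  india needs (7, 7) <= (10, 7) -> finishes; pool += (1, 3) = (11, 10)
  charlie needs (10, 3) <= (11, 10) -> finishes; pool += (0, 1) = (11, 11)
(3) Precisely 2 of the possible complete orderings are safe sequences.


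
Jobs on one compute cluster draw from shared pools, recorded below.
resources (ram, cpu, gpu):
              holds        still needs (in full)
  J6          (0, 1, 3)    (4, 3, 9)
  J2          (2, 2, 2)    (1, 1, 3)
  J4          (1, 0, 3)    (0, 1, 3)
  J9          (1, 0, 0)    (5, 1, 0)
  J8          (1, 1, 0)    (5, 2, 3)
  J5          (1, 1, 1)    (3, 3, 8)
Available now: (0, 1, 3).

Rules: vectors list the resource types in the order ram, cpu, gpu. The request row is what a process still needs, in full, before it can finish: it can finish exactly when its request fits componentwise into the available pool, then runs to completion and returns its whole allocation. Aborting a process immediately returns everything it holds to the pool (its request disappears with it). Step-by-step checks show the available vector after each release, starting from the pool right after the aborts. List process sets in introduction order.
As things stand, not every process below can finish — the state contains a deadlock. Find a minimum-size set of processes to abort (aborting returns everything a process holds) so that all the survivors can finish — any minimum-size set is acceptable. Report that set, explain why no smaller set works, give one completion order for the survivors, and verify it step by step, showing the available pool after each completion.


The answer: abort J9.
Key observation: the returned (1, 0, 0) from J9 is what brings J8 — unrunnable before, under any order — into play at step 4.
Minimality: the empty abort set fails — the state is deadlocked as it stands.
One survivor order: J2, J4, J5, J8, J6. Walking it through (post-abort pool first):
  pool = (1, 1, 3)
  J2 needs (1, 1, 3) <= (1, 1, 3) -> finishes; pool += (2, 2, 2) = (3, 3, 5)
  J4 needs (0, 1, 3) <= (3, 3, 5) -> finishes; pool += (1, 0, 3) = (4, 3, 8)
  J5 needs (3, 3, 8) <= (4, 3, 8) -> finishes; pool += (1, 1, 1) = (5, 4, 9)
  J8 needs (5, 2, 3) <= (5, 4, 9) -> finishes; pool += (1, 1, 0) = (6, 5, 9)
  J6 needs (4, 3, 9) <= (6, 5, 9) -> finishes; pool += (0, 1, 3) = (6, 6, 12)


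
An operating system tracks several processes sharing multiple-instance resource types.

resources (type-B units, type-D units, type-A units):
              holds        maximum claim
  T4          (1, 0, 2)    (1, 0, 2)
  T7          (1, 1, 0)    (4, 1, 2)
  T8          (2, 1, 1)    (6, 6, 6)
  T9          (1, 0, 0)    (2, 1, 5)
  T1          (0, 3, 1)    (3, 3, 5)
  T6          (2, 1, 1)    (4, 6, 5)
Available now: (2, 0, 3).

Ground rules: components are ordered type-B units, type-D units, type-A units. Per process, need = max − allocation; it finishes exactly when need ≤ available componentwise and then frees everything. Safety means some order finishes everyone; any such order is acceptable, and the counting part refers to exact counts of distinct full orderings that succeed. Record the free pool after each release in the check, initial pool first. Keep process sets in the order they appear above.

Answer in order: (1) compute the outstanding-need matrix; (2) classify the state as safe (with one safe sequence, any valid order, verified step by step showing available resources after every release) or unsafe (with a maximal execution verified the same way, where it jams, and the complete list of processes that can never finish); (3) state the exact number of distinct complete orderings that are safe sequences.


(1) Need matrix, components ordered type-B units, type-D units, type-A units:
  T4: (0, 0, 0)
  T7: (3, 0, 2)
  T8: (4, 5, 5)
  T9: (1, 1, 5)
  T1: (3, 0, 4)
  T6: (2, 5, 4)
(2) The state is UNSAFE.
Key observation: the wall is type-D units: completing T4, T1, T9, T7 brings the pool only to (5, 4, 6), and all the rest need more.
Going as far as possible: T4, T1, T9, T7; after that, nothing fits. Verifying each step:
  pool = (2, 0, 3)
  T4 needs (0, 0, 0) <= (2, 0, 3) -> finishes; pool += (1, 0, 2) = (3, 0, 5)
  T1 needs (3, 0, 4) <= (3, 0, 5) -> finishes; pool += (0, 3, 1) = (3, 3, 6)
  T9 needs (1, 1, 5) <= (3, 3, 6) -> finishes; pool += (1, 0, 0) = (4, 3, 6)
  T7 needs (3, 0, 2) <= (4, 3, 6) -> finishes; pool += (1, 1, 0) = (5, 4, 6)
  blocked: T8 wants (4, 5, 5), pool (5, 4, 6) — not enough type-D units
  blocked: T6 wants (2, 5, 4), pool (5, 4, 6) — not enough type-D units
Processes that can never finish: T8 and T6.
(3) The exact count: 0 of the possible complete orderings are safe sequences.


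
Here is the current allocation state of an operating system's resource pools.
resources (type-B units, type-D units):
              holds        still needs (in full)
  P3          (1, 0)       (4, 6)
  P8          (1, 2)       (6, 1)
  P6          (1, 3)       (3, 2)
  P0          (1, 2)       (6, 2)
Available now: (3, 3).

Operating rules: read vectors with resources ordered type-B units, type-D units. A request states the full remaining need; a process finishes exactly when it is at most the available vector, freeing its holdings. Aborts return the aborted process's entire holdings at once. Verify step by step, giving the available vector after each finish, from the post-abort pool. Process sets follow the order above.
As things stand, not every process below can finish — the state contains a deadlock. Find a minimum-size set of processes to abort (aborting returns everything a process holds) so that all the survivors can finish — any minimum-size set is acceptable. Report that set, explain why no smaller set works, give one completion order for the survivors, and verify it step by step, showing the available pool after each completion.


The answer: abort P0.
Key observation: the deadlocked P8 becomes finishable only because P0 released (1, 2); it completes at step 3 below.
Why nothing smaller works: aborting no one leaves the state deadlocked as given.
One survivor order: P6, P3, P8. Walking it through (post-abort pool first):
  pool = (4, 5)
  P6: need (3, 2) fits (4, 5); releases (1, 3), pool now (5, 8)
  P3: need (4, 6) fits (5, 8); releases (1, 0), pool now (6, 8)
  P8: need (6, 1) fits (6, 8); releases (1, 2), pool now (7, 10)


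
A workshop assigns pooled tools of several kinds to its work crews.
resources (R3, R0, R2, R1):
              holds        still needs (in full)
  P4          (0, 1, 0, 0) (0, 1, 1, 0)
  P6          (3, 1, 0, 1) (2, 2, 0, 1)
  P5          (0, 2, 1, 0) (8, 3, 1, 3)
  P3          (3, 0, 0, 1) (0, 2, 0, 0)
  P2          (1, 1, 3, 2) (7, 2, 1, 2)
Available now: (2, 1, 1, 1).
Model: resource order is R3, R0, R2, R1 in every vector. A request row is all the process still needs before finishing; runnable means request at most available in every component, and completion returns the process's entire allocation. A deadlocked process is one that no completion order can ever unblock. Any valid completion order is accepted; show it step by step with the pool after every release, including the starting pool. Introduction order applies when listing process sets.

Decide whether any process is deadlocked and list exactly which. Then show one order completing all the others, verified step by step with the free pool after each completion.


No process is deadlocked.
Key observation: the pool covers P4 at once, and every later process fits after earlier releases.
The rest can finish in the order P4, P6, P3, P5, P2. Verifying each step:
  pool = (2, 1, 1, 1)
  run P4 (needs (0, 1, 1, 0), free (2, 1, 1, 1)); after release of (0, 1, 0, 0) the pool is (2, 2, 1, 1)
  run P6 (needs (2, 2, 0, 1), free (2, 2, 1, 1)); after release of (3, 1, 0, 1) the pool is (5, 3, 1, 2)
  run P3 (needs (0, 2, 0, 0), free (5, 3, 1, 2)); after release of (3, 0, 0, 1) the pool is (8, 3, 1, 3)
  run P5 (needs (8, 3, 1, 3), free (8, 3, 1, 3)); after release of (0, 2, 1, 0) the pool is (8, 5, 2, 3)
  run P2 (needs (7, 2, 1, 2), free (8, 5, 2, 3)); after release of (1, 1, 3, 2) the pool is (9, 6, 5, 5)


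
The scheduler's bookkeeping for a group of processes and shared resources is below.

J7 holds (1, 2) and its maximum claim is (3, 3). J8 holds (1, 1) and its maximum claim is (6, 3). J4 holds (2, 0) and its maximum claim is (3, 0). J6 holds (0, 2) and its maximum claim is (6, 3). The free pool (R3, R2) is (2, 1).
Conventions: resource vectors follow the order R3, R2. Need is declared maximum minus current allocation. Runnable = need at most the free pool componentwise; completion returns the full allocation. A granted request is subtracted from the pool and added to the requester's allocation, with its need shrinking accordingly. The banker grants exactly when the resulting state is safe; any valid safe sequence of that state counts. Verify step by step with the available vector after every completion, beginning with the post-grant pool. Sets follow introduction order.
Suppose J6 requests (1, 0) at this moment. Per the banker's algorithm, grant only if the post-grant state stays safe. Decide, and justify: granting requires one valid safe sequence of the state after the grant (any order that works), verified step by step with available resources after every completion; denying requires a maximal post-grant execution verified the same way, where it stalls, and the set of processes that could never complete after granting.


DENY: after the grant no complete ordering would exist.
Key observation: the wall is R3: completing J4, J7 brings the pool only to (4, 3), and all the rest need more.
Pretend the grant happened; the run J4, J7 goes as far as possible. Walking it through:
  pool = (1, 1)
  J4: need (1, 0) fits (1, 1); releases (2, 0), pool now (3, 1)
  J7: need (2, 1) fits (3, 1); releases (1, 2), pool now (4, 3)
  blocked: J8 wants (5, 2), pool (4, 3) — not enough R3
  blocked: J6 wants (5, 1), pool (4, 3) — not enough R3
Post-grant, the permanently blocked set is J8 and J6.


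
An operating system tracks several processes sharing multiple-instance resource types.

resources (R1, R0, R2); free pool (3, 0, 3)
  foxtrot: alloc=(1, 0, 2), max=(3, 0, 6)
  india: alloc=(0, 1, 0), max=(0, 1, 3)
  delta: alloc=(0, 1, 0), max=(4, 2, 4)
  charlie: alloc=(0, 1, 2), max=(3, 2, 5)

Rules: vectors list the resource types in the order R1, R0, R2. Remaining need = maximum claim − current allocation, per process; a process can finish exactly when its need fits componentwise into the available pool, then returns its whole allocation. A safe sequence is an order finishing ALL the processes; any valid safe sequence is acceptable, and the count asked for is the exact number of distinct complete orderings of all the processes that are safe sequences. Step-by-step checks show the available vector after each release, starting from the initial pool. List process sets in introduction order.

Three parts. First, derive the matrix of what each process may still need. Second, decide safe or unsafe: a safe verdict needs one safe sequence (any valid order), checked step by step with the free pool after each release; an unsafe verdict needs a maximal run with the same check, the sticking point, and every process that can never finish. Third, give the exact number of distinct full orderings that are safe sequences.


(1) Outstanding need per process (order R1, R0, R2):
  foxtrot: (2, 0, 4)
  india: (0, 0, 3)
  delta: (4, 1, 4)
  charlie: (3, 1, 3)
(2) The state is SAFE; one workable sequence: india, charlie, foxtrot, delta.
Key observation: the order's first zero-slack moment is india ((0, 0, 3) needed, (3, 0, 3) free — a requested resource with nothing to spare).
Step-by-step check:
  pool = (3, 0, 3)
  run india (needs (0, 0, 3), free (3, 0, 3)); after release of (0, 1, 0) the pool is (3, 1, 3)
  run charlie (needs (3, 1, 3), free (3, 1, 3)); after release of (0, 1, 2) the pool is (3, 2, 5)
  run foxtrot (needs (2, 0, 4), free (3, 2, 5)); after release of (1, 0, 2) the pool is (4, 2, 7)
  run delta (needs (4, 1, 4), free (4, 2, 7)); after release of (0, 1, 0) the pool is (4, 3, 7)
(3) Precisely 1 of the possible complete orderings is a safe sequence.


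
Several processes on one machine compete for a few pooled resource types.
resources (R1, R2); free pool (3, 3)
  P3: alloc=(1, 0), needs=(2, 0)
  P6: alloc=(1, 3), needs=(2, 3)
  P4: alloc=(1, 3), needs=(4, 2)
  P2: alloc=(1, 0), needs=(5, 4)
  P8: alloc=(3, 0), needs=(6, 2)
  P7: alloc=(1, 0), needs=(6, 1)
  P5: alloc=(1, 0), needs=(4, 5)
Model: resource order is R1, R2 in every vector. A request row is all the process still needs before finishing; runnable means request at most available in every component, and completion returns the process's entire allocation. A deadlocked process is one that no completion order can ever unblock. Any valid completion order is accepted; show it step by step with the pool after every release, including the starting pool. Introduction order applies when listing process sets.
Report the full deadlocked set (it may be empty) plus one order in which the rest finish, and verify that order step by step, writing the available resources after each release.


The deadlocked set is empty.
Key observation: P3 can run right away; the returned allocation unlocks the remaining processes in turn.
One completion order for the rest: P3, P4, P5, P6, P2, P7, P8. Walking it through:
  pool = (3, 3)
  P3 needs (2, 0) <= (3, 3) -> finishes; pool += (1, 0) = (4, 3)
  P4 needs (4, 2) <= (4, 3) -> finishes; pool += (1, 3) = (5, 6)
  P5 needs (4, 5) <= (5, 6) -> finishes; pool += (1, 0) = (6, 6)
  P6 needs (2, 3) <= (6, 6) -> finishes; pool += (1, 3) = (7, 9)
  P2 needs (5, 4) <= (7, 9) -> finishes; pool += (1, 0) = (8, 9)
  P7 needs (6, 1) <= (8, 9) -> finishes; pool += (1, 0) = (9, 9)
  P8 needs (6, 2) <= (9, 9) -> finishes; pool += (3, 0) = (12, 9)


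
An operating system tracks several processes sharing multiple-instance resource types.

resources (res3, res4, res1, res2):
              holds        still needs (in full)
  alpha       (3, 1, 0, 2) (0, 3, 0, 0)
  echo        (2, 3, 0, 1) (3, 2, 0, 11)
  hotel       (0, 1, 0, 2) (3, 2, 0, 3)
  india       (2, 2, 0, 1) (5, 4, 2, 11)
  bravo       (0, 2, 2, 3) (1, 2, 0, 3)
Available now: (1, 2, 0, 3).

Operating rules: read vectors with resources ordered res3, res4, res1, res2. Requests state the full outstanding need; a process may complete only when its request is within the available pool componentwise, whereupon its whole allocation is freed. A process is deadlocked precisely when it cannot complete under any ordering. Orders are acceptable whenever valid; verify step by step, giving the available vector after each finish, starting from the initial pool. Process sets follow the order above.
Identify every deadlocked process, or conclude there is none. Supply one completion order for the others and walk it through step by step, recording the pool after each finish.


Deadlocked set: echo and india.
Key observation: even finishing bravo, alpha, hotel leaves just (4, 6, 2, 10) free — too little res2 for any of the remaining processes.
One completion order for the rest: bravo, alpha, hotel. Walking it through:
  pool = (1, 2, 0, 3)
  run bravo (needs (1, 2, 0, 3), free (1, 2, 0, 3)); after release of (0, 2, 2, 3) the pool is (1, 4, 2, 6)
  run alpha (needs (0, 3, 0, 0), free (1, 4, 2, 6)); after release of (3, 1, 0, 2) the pool is (4, 5, 2, 8)
  run hotel (needs (3, 2, 0, 3), free (4, 5, 2, 8)); after release of (0, 1, 0, 2) the pool is (4, 6, 2, 10)
None of the blocked processes ever fits:
  echo still needs (3, 2, 0, 11) but only (4, 6, 2, 10) is free — short on res2
  india still needs (5, 4, 2, 11) but only (4, 6, 2, 10) is free — short on res3 and res2


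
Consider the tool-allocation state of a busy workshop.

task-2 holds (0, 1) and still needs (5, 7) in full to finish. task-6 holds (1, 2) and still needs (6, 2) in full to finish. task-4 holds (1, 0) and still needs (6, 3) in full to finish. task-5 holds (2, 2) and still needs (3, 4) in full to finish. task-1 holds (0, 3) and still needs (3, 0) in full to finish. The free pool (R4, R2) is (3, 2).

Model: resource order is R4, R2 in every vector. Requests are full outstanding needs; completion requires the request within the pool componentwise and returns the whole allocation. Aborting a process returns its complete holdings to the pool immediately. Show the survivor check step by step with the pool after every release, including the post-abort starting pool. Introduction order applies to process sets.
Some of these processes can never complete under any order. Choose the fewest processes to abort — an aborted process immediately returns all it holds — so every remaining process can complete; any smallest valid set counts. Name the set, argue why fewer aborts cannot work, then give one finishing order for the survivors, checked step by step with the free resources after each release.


Minimum abort set: task-4.
Key observation: no ordering could ever have run task-6 before the abort of task-4; with (1, 0) back in the pool it fits at step 3.
Minimality: the empty abort set fails — the state is deadlocked as it stands.
Survivors finish in the order: task-1, task-5, task-6, task-2. Verifying each step (pool after the aborts first):
  pool = (4, 2)
  task-1: need (3, 0) fits (4, 2); releases (0, 3), pool now (4, 5)
  task-5: need (3, 4) fits (4, 5); releases (2, 2), pool now (6, 7)
  task-6: need (6, 2) fits (6, 7); releases (1, 2), pool now (7, 9)
  task-2: need (5, 7) fits (7, 9); releases (0, 1), pool now (7, 10)


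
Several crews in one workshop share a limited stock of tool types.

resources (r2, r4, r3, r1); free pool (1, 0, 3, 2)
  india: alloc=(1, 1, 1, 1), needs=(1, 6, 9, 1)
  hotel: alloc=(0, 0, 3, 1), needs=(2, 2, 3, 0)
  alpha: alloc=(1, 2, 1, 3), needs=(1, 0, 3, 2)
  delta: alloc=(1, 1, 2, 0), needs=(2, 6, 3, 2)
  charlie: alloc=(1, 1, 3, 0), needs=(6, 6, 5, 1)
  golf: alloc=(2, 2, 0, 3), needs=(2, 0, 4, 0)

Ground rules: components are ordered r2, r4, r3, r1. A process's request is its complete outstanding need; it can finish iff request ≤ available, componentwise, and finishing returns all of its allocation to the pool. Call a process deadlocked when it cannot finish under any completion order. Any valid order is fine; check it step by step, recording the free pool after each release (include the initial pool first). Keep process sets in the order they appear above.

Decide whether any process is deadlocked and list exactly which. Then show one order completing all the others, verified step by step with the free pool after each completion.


Deadlocked: india, delta and charlie.
Key observation: after alpha, hotel, golf complete, (4, 4, 7, 9) is the best the pool ever gets, yet each leftover process wants more r4.
A valid finishing order for the others: alpha, hotel, golf. Verifying each step:
  pool = (1, 0, 3, 2)
  run alpha (needs (1, 0, 3, 2), free (1, 0, 3, 2)); after release of (1, 2, 1, 3) the pool is (2, 2, 4, 5)
  run hotel (needs (2, 2, 3, 0), free (2, 2, 4, 5)); after release of (0, 0, 3, 1) the pool is (2, 2, 7, 6)
  run golf (needs (2, 0, 4, 0), free (2, 2, 7, 6)); after release of (2, 2, 0, 3) the pool is (4, 4, 7, 9)
None of the blocked processes ever fits:
  blocked: india wants (1, 6, 9, 1), pool (4, 4, 7, 9) — not enough r4 and r3
  blocked: delta wants (2, 6, 3, 2), pool (4, 4, 7, 9) — not enough r4
  blocked: charlie wants (6, 6, 5, 1), pool (4, 4, 7, 9) — not enough r2 and r4


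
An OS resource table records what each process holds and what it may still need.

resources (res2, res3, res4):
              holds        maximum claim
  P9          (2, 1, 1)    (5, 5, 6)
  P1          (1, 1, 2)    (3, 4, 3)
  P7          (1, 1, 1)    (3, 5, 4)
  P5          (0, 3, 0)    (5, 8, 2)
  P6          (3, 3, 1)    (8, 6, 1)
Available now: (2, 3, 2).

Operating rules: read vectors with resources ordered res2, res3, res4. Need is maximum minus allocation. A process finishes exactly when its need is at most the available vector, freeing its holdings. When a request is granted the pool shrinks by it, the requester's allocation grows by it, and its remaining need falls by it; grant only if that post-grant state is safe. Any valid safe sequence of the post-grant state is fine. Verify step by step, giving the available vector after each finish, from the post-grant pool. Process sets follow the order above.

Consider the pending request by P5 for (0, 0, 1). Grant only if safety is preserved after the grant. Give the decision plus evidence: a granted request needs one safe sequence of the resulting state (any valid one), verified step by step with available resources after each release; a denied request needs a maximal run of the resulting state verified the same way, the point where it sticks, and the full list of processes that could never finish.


DENY. Granting would leave the state unsafe.
Key observation: after P1, P7 the pool peaks at (4, 5, 4), and each blocked process is short somewhere: P9 on res4; P5 on res2; P6 on res2.
Pretend the grant happened; the run P1, P7 goes as far as possible. Verifying each step:
  pool = (2, 3, 1)
  run P1 (needs (2, 3, 1), free (2, 3, 1)); after release of (1, 1, 2) the pool is (3, 4, 3)
  run P7 (needs (2, 4, 3), free (3, 4, 3)); after release of (1, 1, 1) the pool is (4, 5, 4)
  P9 cannot run: need (3, 4, 5) vs free (4, 5, 4) (insufficient res4)
  P5 cannot run: need (5, 5, 1) vs free (4, 5, 4) (insufficient res2)
  P6 cannot run: need (5, 3, 0) vs free (4, 5, 4) (insufficient res2)
Had the request been granted, P9, P5 and P6 could never finish.
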